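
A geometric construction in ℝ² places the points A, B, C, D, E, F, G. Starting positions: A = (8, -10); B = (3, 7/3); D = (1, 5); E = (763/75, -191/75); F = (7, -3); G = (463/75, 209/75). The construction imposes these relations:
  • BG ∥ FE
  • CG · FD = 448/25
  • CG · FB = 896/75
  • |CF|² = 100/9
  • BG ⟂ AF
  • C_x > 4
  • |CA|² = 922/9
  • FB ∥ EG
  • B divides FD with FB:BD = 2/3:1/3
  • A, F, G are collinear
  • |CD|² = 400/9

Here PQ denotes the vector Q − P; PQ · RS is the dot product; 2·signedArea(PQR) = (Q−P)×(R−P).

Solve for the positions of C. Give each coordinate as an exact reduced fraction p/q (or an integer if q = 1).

1. C_x = 5  [line 4·x + -16/3·y + -196/9 = 0 ∩ |CF|² = 100/9]
2. C_y = -1/3  [line 4·x + -16/3·y + -196/9 = 0 ∩ |CF|² = 100/9]
   → C = (5, -1/3)

C = (5, -1/3)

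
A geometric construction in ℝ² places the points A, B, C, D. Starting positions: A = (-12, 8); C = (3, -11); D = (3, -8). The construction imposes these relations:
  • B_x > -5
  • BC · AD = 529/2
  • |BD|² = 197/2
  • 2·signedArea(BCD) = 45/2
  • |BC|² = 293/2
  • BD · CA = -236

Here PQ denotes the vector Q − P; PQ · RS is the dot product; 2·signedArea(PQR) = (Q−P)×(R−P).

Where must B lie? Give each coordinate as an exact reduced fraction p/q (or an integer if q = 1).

1. B_x = -9/2  [BC · AD = 529/2 ∩ 2·signedArea(BCD) = 45/2]
2. B_y = -3/2  [BC · AD = 529/2 ∩ 2·signedArea(BCD) = 45/2]
   → B = (-9/2, -3/2)

B = (-9/2, -3/2)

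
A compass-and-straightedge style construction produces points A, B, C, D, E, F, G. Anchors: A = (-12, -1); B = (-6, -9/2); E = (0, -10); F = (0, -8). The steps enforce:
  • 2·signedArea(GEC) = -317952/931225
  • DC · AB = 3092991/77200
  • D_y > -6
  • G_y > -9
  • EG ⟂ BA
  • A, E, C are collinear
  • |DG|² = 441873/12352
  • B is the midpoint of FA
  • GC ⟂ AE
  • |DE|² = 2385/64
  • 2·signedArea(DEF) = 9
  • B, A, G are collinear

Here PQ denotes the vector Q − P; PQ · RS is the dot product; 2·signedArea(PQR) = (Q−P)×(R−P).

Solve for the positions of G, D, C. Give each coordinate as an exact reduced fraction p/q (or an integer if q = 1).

1. G_x = 168/193  [B, A, G are collinear ∩ EG ⟂ BA]
2. G_y = -1642/193  [B, A, G are collinear ∩ EG ⟂ BA]
   → G = (168/193, -1642/193)
3. D_x = -9/2  [2·signedArea(DEF) = 9]
4. D_y = -47/8  [|DE|² = 2385/64]
   → D = (-9/2, -47/8)
5. C_x = -768/4825  [DC · AB = 3092991/77200 ∩ A, E, C are collinear]
6. C_y = -47674/4825  [DC · AB = 3092991/77200 ∩ A, E, C are collinear]
   → C = (-768/4825, -47674/4825)

C = (-768/4825, -47674/4825)
D = (-9/2, -47/8)
G = (168/193, -1642/193)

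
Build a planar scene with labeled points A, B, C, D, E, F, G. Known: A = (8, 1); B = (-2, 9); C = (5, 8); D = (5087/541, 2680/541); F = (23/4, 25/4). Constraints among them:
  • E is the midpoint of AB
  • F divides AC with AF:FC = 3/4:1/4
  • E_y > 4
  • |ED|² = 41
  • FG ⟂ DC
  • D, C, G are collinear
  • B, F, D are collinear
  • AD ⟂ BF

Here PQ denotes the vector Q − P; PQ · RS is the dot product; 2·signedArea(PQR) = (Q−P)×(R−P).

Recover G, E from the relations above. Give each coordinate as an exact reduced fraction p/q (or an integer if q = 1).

1. G_x = 53074271/8389828  [D, C, G are collinear ∩ FG ⟂ DC]
2. G_y = 14855410/2097457  [D, C, G are collinear ∩ FG ⟂ DC]
   → G = (53074271/8389828, 14855410/2097457)
3. E_x = 3  [E is the midpoint of AB]
4. E_y = 5  [E is the midpoint of AB]
   → E = (3, 5)

E = (3, 5)
G = (53074271/8389828, 14855410/2097457)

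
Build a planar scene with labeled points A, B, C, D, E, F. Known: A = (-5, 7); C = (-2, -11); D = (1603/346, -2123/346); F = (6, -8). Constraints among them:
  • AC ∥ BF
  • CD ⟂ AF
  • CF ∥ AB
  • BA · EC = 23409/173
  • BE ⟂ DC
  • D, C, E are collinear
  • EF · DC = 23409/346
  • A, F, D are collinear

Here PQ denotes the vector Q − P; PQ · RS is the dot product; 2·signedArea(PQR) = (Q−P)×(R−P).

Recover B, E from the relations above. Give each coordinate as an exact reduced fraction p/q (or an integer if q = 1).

1. B_x = 3  [AC ∥ BF ∩ CF ∥ AB]
2. B_y = 10  [AC ∥ BF ∩ CF ∥ AB]
   → B = (3, 10)
3. E_x = 1949/173  [D, C, E are collinear ∩ BE ⟂ DC]
4. E_y = -220/173  [D, C, E are collinear ∩ BE ⟂ DC]
   → E = (1949/173, -220/173)

B = (3, 10)
E = (1949/173, -220/173)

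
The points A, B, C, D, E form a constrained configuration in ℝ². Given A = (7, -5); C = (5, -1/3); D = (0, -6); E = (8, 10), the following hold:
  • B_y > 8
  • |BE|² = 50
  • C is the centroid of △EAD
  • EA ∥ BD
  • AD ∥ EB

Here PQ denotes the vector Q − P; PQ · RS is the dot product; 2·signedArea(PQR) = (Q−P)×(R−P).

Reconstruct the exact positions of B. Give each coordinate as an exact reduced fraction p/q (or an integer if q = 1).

1. B_x = 1  [EA ∥ BD ∩ AD ∥ EB]
2. B_y = 9  [EA ∥ BD ∩ AD ∥ EB]
   → B = (1, 9)

B = (1, 9)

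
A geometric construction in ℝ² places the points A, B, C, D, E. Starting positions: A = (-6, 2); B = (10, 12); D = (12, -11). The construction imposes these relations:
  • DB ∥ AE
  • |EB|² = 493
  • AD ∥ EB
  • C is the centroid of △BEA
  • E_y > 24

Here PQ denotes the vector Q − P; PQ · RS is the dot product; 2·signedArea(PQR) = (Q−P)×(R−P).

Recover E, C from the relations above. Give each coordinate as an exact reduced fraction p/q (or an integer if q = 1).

1. E_x = -8  [AD ∥ EB ∩ DB ∥ AE]
2. E_y = 25  [AD ∥ EB ∩ DB ∥ AE]
   → E = (-8, 25)
3. C_x = -4/3  [C is the centroid of △BEA]
4. C_y = 13  [C is the centroid of △BEA]
   → C = (-4/3, 13)

C = (-4/3, 13)
E = (-8, 25)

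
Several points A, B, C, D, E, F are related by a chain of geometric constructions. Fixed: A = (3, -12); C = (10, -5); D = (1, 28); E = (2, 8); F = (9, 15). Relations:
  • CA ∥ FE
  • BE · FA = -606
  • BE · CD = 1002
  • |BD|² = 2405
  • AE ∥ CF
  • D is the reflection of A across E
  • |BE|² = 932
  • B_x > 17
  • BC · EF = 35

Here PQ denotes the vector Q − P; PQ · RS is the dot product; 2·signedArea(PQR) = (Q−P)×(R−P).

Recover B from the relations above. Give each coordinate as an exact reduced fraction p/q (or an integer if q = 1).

1. B_x = 18  [BE · CD = 1002 ∩ BC · EF = 35]
2. B_y = -18  [BE · CD = 1002 ∩ BC · EF = 35]
   → B = (18, -18)

B = (18, -18)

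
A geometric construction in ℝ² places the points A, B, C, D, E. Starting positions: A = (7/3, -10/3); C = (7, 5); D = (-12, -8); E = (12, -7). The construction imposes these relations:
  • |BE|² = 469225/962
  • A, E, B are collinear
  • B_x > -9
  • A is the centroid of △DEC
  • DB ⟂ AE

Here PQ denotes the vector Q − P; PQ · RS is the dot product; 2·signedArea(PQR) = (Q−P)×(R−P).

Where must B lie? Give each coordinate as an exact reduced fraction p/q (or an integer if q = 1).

1. B_x = -8321/962  [A, E, B are collinear ∩ DB ⟂ AE]
2. B_y = 801/962  [A, E, B are collinear ∩ DB ⟂ AE]
   → B = (-8321/962, 801/962)

B = (-8321/962, 801/962)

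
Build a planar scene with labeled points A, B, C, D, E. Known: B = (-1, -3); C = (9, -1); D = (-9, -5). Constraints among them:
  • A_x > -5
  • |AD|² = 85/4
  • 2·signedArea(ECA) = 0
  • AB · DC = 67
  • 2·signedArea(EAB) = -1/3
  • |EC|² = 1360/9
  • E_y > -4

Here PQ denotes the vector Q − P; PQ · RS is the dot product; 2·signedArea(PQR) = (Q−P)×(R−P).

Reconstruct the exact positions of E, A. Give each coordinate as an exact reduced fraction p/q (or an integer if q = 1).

1. A_x = -9/2  [line -18·x + -4·y + -97 = 0 ∩ |AD|² = 85/4]
2. A_y = -4  [line -18·x + -4·y + -97 = 0 ∩ |AD|² = 85/4]
   → A = (-9/2, -4)
3. E_x = -3  [2·signedArea(ECA) = 0 ∩ 2·signedArea(EAB) = -1/3]
4. E_y = -11/3  [2·signedArea(ECA) = 0 ∩ 2·signedArea(EAB) = -1/3]
   → E = (-3, -11/3)

A = (-9/2, -4)
E = (-3, -11/3)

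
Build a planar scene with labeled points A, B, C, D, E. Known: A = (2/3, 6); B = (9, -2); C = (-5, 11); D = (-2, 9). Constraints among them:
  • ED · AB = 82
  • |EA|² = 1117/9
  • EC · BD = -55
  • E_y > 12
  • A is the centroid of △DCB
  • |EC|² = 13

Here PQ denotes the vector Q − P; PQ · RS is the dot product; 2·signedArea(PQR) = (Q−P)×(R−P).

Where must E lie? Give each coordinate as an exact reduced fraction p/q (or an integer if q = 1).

1. E_x = -8  [EC · BD = -55 ∩ ED · AB = 82]
2. E_y = 13  [EC · BD = -55 ∩ ED · AB = 82]
   → E = (-8, 13)

E = (-8, 13)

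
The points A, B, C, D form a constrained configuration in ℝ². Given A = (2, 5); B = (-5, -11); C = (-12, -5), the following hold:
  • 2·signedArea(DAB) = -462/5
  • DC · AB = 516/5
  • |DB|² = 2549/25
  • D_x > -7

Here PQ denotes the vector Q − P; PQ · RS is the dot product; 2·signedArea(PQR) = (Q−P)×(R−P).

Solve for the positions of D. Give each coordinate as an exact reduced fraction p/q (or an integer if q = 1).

D = (-32/5, -1)

1. D_x = -32/5  [DC · AB = 516/5 ∩ 2·signedArea(DAB) = -462/5]
2. D_y = -1  [DC · AB = 516/5 ∩ 2·signedArea(DAB) = -462/5]
   → D = (-32/5, -1)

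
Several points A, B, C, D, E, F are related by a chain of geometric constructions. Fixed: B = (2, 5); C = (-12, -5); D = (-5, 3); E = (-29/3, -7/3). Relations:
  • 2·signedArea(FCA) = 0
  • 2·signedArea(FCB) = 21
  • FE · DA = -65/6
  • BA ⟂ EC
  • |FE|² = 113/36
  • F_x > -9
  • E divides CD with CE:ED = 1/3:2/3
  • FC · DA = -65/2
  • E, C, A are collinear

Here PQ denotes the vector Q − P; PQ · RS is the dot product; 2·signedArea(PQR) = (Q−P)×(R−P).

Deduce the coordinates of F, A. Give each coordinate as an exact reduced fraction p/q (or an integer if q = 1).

1. F_x = -17/2  [line -10·x + 14·y + -71 = 0 ∩ |FE|² = 113/36]
2. F_y = -1  [line -10·x + 14·y + -71 = 0 ∩ |FE|² = 113/36]
   → F = (-17/2, -1)
3. A_x = -110/113  [2·signedArea(FCA) = 0 ∩ BA ⟂ EC]
4. A_y = 859/113  [2·signedArea(FCA) = 0 ∩ BA ⟂ EC]
   → A = (-110/113, 859/113)

A = (-110/113, 859/113)
F = (-17/2, -1)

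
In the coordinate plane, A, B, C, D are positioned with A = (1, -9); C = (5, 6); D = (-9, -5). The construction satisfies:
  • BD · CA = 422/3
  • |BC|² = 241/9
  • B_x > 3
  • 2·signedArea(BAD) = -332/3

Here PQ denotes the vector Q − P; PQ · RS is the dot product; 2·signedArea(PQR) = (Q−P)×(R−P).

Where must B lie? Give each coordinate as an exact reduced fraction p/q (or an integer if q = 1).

1. B_x = 11/3  [BD · CA = 422/3 ∩ 2·signedArea(BAD) = -332/3]
2. B_y = 1  [BD · CA = 422/3 ∩ 2·signedArea(BAD) = -332/3]
   → B = (11/3, 1)

B = (11/3, 1)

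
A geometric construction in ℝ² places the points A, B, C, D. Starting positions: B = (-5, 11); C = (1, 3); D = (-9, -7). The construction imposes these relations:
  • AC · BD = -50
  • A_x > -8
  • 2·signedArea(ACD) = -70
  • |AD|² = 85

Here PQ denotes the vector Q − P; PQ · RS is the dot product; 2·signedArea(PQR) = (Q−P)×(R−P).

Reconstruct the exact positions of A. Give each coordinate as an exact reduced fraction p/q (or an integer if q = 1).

1. A_x = -7  [AC · BD = -50 ∩ 2·signedArea(ACD) = -70]
2. A_y = 2  [AC · BD = -50 ∩ 2·signedArea(ACD) = -70]
   → A = (-7, 2)

A = (-7, 2)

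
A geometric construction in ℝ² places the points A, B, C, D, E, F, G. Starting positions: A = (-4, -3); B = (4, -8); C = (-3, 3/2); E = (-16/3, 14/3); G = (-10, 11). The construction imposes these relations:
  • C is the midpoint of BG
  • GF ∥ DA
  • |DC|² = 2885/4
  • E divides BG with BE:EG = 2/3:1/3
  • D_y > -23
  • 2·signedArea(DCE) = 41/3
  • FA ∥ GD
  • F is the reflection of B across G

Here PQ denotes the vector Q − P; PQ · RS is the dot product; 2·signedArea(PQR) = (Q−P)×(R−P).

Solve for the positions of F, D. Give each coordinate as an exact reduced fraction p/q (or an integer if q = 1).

1. F_x = -24  [F is the reflection of B across G]
2. F_y = 30  [F is the reflection of B across G]
   → F = (-24, 30)
3. D_x = 10  [GF ∥ DA ∩ FA ∥ GD]
4. D_y = -22  [GF ∥ DA ∩ FA ∥ GD]
   → D = (10, -22)

D = (10, -22)
F = (-24, 30)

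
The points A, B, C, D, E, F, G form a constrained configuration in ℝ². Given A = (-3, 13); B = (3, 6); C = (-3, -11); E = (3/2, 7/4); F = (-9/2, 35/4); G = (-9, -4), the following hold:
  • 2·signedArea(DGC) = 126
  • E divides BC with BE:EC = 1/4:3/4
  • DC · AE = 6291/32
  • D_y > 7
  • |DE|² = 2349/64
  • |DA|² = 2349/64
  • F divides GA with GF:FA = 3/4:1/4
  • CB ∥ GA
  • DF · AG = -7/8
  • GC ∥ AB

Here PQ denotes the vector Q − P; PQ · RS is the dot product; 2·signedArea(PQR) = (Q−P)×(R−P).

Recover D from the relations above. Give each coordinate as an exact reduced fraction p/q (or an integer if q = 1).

1. D_x = -3/4  [2·signedArea(DGC) = 126 ∩ DF · AG = -7/8]
2. D_y = 59/8  [2·signedArea(DGC) = 126 ∩ DF · AG = -7/8]
   → D = (-3/4, 59/8)

D = (-3/4, 59/8)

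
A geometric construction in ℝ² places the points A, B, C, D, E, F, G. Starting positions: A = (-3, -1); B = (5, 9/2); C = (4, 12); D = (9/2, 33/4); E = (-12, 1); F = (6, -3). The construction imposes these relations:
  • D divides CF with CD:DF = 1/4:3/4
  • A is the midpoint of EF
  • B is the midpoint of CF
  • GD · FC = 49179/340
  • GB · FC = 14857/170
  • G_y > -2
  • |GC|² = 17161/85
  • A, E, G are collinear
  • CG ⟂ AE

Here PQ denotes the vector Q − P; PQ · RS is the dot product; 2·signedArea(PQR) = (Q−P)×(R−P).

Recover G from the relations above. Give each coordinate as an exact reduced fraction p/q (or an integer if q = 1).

1. G_x = 78/85  [A, E, G are collinear ∩ CG ⟂ AE]
2. G_y = -159/85  [A, E, G are collinear ∩ CG ⟂ AE]
   → G = (78/85, -159/85)

G = (78/85, -159/85)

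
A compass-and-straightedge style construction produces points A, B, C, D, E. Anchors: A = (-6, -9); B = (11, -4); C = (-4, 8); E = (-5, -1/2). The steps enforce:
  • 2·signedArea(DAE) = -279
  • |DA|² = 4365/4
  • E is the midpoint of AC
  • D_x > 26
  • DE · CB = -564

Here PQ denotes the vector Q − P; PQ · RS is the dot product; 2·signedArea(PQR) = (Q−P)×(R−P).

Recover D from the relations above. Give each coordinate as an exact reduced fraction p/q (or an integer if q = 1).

1. D_x = 27  [2·signedArea(DAE) = -279 ∩ DE · CB = -564]
2. D_y = -15/2  [2·signedArea(DAE) = -279 ∩ DE · CB = -564]
   → D = (27, -15/2)

D = (27, -15/2)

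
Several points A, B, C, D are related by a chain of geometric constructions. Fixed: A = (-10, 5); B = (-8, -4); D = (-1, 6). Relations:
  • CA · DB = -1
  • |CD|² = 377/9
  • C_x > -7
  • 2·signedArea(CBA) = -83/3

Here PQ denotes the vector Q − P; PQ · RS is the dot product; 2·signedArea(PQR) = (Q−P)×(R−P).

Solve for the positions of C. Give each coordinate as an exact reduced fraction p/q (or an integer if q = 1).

C = (-19/3, 7/3)

1. C_x = -19/3  [2·signedArea(CBA) = -83/3 ∩ CA · DB = -1]
2. C_y = 7/3  [2·signedArea(CBA) = -83/3 ∩ CA · DB = -1]
   → C = (-19/3, 7/3)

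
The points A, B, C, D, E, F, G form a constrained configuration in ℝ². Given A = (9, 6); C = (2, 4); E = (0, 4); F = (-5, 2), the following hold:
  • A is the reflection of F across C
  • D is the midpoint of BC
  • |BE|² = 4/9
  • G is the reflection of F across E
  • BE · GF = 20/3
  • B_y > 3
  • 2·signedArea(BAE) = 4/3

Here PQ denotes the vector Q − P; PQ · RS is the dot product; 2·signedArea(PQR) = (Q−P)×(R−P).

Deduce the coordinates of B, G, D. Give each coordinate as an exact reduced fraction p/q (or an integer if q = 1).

1. G_x = 5  [G is the reflection of F across E]
2. G_y = 6  [G is the reflection of F across E]
   → G = (5, 6)
3. B_x = 2/3  [BE · GF = 20/3 ∩ 2·signedArea(BAE) = 4/3]
4. B_y = 4  [BE · GF = 20/3 ∩ 2·signedArea(BAE) = 4/3]
   → B = (2/3, 4)
5. D_x = 4/3  [D is the midpoint of BC]
6. D_y = 4  [D is the midpoint of BC]
   → D = (4/3, 4)

B = (2/3, 4)
D = (4/3, 4)
G = (5, 6)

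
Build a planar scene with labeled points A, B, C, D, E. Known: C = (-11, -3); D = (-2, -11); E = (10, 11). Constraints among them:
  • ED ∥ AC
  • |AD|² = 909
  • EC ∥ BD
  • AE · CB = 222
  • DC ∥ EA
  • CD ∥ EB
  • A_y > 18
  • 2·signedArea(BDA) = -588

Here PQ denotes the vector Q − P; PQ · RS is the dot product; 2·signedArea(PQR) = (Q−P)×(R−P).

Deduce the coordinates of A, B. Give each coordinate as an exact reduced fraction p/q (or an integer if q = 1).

1. A_x = 1  [ED ∥ AC ∩ DC ∥ EA]
2. A_y = 19  [ED ∥ AC ∩ DC ∥ EA]
   → A = (1, 19)
3. B_x = 19  [EC ∥ BD ∩ CD ∥ EB]
4. B_y = 3  [EC ∥ BD ∩ CD ∥ EB]
   → B = (19, 3)

A = (1, 19)
B = (19, 3)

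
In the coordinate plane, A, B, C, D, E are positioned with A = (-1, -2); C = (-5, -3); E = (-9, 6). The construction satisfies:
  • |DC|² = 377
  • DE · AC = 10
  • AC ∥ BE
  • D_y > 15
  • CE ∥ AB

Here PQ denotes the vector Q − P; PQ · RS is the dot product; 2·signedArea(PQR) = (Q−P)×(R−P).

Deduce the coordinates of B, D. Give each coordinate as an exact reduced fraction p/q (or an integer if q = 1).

1. B_x = -5  [AC ∥ BE ∩ CE ∥ AB]
2. B_y = 7  [AC ∥ BE ∩ CE ∥ AB]
   → B = (-5, 7)
3. D_x = -9  [line 4·x + 1·y + 20 = 0 ∩ |DC|² = 377]
4. D_y = 16  [line 4·x + 1·y + 20 = 0 ∩ |DC|² = 377]
   → D = (-9, 16)

B = (-5, 7)
D = (-9, 16)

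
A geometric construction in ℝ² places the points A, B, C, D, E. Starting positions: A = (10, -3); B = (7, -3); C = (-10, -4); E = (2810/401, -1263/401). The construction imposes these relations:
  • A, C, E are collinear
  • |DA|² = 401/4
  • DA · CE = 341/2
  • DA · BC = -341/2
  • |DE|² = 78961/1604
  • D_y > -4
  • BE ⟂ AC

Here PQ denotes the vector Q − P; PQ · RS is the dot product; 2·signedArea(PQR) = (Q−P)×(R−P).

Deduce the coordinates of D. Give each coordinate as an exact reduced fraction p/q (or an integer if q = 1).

D = (0, -7/2)

1. D_x = 0  [DA · CE = 341/2 ∩ DA · BC = -341/2]
2. D_y = -7/2  [DA · CE = 341/2 ∩ DA · BC = -341/2]
   → D = (0, -7/2)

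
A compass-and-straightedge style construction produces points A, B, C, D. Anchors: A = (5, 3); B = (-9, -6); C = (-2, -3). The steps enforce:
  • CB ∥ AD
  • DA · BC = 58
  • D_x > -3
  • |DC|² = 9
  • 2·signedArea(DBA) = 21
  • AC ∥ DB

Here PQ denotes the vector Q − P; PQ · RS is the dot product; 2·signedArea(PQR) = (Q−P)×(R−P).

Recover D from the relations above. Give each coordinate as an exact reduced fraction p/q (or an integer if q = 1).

D = (-2, 0)

1. D_x = -2  [AC ∥ DB ∩ CB ∥ AD]
2. D_y = 0  [AC ∥ DB ∩ CB ∥ AD]
   → D = (-2, 0)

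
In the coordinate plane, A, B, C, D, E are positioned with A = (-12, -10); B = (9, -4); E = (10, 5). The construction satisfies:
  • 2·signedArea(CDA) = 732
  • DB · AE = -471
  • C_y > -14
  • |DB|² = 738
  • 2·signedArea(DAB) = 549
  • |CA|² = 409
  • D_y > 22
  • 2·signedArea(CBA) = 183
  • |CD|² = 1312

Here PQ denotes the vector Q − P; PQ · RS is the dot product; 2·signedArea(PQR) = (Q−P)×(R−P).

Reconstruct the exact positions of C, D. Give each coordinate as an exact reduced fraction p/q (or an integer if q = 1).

1. C_x = 8  [line 6·x + -21·y + -321 = 0 ∩ |CA|² = 409]
2. C_y = -13  [line 6·x + -21·y + -321 = 0 ∩ |CA|² = 409]
   → C = (8, -13)
3. D_x = 12  [2·signedArea(DAB) = 549 ∩ DB · AE = -471]
4. D_y = 23  [2·signedArea(DAB) = 549 ∩ DB · AE = -471]
   → D = (12, 23)

C = (8, -13)
D = (12, 23)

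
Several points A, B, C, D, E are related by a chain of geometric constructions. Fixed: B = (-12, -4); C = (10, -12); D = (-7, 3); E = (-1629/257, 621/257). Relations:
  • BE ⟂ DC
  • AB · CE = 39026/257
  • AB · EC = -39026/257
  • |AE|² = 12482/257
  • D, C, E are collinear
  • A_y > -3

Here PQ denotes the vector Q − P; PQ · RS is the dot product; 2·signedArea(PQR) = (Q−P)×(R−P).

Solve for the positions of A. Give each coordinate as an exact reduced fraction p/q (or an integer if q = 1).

A = (-286/257, -564/257)

1. A_x = -286/257  [line 4199/257·x + -3705/257·y + -3458/257 = 0 ∩ |AE|² = 12482/257]
2. A_y = -564/257  [line 4199/257·x + -3705/257·y + -3458/257 = 0 ∩ |AE|² = 12482/257]
   → A = (-286/257, -564/257)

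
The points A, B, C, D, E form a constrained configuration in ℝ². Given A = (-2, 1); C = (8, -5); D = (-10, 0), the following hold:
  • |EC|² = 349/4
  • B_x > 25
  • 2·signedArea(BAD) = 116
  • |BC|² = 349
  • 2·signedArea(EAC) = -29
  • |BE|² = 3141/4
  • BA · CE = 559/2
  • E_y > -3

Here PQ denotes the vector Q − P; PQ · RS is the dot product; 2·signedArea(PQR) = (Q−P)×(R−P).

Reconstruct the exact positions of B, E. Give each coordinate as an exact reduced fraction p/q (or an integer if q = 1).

B = (26, -10)
E = (-1, -5/2)

1. B_x = 26  [line 1·x + -8·y + -106 = 0 ∩ |BC|² = 349]
2. B_y = -10  [line 1·x + -8·y + -106 = 0 ∩ |BC|² = 349]
   → B = (26, -10)
3. E_x = -1  [BA · CE = 559/2 ∩ 2·signedArea(EAC) = -29]
4. E_y = -5/2  [BA · CE = 559/2 ∩ 2·signedArea(EAC) = -29]
   → E = (-1, -5/2)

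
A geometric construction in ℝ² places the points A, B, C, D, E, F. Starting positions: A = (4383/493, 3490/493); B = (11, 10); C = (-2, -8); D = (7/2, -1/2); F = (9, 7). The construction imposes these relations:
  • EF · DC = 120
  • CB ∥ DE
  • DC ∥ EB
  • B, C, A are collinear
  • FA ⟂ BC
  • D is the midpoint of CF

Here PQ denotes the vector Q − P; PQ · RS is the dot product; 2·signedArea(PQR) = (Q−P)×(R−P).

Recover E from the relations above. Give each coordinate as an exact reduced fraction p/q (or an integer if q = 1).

E = (33/2, 35/2)

1. E_x = 33/2  [DC ∥ EB ∩ CB ∥ DE]
2. E_y = 35/2  [DC ∥ EB ∩ CB ∥ DE]
   → E = (33/2, 35/2)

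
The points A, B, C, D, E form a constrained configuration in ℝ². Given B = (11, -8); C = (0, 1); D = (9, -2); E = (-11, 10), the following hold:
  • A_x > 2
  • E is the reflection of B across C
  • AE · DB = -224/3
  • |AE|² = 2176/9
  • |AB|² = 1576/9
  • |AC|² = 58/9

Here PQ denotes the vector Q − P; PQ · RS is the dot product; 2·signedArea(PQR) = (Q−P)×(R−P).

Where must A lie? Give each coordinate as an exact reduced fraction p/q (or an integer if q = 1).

1. A_x = 7/3  [line -2·x + 6·y + -22/3 = 0 ∩ |AC|² = 58/9]
2. A_y = 2  [line -2·x + 6·y + -22/3 = 0 ∩ |AC|² = 58/9]
   → A = (7/3, 2)

A = (7/3, 2)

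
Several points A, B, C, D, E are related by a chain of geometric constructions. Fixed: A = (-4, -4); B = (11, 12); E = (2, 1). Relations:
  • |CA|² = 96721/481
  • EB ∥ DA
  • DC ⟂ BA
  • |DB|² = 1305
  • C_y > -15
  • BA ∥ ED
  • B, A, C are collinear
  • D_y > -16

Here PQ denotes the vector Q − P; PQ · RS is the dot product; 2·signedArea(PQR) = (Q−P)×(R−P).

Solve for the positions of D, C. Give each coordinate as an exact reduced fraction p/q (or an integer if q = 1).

1. D_x = -13  [EB ∥ DA ∩ BA ∥ ED]
2. D_y = -15  [EB ∥ DA ∩ BA ∥ ED]
   → D = (-13, -15)
3. C_x = -6589/481  [B, A, C are collinear ∩ DC ⟂ BA]
4. C_y = -6900/481  [B, A, C are collinear ∩ DC ⟂ BA]
   → C = (-6589/481, -6900/481)

C = (-6589/481, -6900/481)
D = (-13, -15)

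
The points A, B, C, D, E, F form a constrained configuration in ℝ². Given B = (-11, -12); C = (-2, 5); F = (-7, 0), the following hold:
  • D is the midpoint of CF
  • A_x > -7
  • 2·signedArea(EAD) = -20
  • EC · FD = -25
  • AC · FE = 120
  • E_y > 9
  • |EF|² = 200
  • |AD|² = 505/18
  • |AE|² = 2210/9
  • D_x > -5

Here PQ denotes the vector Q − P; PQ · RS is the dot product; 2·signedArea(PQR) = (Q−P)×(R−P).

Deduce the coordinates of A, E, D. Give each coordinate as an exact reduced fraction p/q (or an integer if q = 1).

A = (-20/3, -7/3)
D = (-9/2, 5/2)
E = (3, 10)

1. D_x = -9/2  [D is the midpoint of CF]
2. D_y = 5/2  [D is the midpoint of CF]
   → D = (-9/2, 5/2)
3. E_x = 3  [line -5/2·x + -5/2·y + 65/2 = 0 ∩ |EF|² = 200]
4. E_y = 10  [line -5/2·x + -5/2·y + 65/2 = 0 ∩ |EF|² = 200]
   → E = (3, 10)
5. A_x = -20/3  [AC · FE = 120 ∩ 2·signedArea(EAD) = -20]
6. A_y = -7/3  [AC · FE = 120 ∩ 2·signedArea(EAD) = -20]
   → A = (-20/3, -7/3)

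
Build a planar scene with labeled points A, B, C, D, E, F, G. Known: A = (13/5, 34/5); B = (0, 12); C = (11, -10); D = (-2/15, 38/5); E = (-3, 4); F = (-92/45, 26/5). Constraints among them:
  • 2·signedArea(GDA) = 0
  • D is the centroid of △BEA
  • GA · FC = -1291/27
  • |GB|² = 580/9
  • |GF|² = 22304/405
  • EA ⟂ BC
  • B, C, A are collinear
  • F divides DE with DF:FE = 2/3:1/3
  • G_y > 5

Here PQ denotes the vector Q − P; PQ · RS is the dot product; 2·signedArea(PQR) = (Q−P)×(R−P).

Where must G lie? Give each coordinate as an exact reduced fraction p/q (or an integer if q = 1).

G = (16/3, 6)

1. G_x = 16/3  [2·signedArea(GDA) = 0 ∩ GA · FC = -1291/27]
2. G_y = 6  [2·signedArea(GDA) = 0 ∩ GA · FC = -1291/27]
   → G = (16/3, 6)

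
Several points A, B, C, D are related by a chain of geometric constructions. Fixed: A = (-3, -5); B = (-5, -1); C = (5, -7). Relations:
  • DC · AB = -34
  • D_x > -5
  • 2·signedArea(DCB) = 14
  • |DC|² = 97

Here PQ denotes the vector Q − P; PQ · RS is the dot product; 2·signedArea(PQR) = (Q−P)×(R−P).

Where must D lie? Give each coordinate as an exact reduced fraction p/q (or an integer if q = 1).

D = (-4, -3)

1. D_x = -4  [DC · AB = -34 ∩ 2·signedArea(DCB) = 14]
2. D_y = -3  [DC · AB = -34 ∩ 2·signedArea(DCB) = 14]
   → D = (-4, -3)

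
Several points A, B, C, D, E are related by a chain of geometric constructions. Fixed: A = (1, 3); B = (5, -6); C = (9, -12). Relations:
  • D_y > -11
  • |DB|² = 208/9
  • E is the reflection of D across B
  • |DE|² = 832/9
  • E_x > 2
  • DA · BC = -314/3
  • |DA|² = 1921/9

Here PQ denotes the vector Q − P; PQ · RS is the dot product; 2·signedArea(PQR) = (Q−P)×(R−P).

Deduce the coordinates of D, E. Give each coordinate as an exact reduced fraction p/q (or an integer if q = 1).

D = (23/3, -10)
E = (7/3, -2)

1. D_x = 23/3  [line -4·x + 6·y + 272/3 = 0 ∩ |DB|² = 208/9]
2. D_y = -10  [line -4·x + 6·y + 272/3 = 0 ∩ |DB|² = 208/9]
   → D = (23/3, -10)
3. E_x = 7/3  [E is the reflection of D across B]
4. E_y = -2  [E is the reflection of D across B]
   → E = (7/3, -2)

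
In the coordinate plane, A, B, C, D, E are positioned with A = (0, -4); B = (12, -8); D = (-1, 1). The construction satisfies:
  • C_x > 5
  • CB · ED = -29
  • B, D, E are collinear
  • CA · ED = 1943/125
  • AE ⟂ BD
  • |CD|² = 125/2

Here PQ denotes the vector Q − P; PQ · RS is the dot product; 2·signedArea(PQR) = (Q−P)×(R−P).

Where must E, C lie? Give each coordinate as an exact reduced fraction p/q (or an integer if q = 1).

C = (11/2, -7/2)
E = (252/125, -136/125)

1. E_x = 252/125  [B, D, E are collinear ∩ AE ⟂ BD]
2. E_y = -136/125  [B, D, E are collinear ∩ AE ⟂ BD]
   → E = (252/125, -136/125)
3. C_x = 11/2  [line 377/125·x + -261/125·y + -2987/125 = 0 ∩ |CD|² = 125/2]
4. C_y = -7/2  [line 377/125·x + -261/125·y + -2987/125 = 0 ∩ |CD|² = 125/2]
   → C = (11/2, -7/2)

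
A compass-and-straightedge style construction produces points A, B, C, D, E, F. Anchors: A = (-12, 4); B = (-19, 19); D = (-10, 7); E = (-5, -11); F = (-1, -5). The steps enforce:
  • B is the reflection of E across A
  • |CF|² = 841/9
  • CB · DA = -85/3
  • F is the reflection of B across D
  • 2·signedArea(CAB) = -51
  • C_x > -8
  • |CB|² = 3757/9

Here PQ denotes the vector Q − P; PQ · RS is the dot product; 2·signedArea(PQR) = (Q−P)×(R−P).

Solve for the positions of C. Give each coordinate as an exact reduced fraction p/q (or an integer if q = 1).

C = (-23/3, 2)

1. C_x = -23/3  [CB · DA = -85/3 ∩ 2·signedArea(CAB) = -51]
2. C_y = 2  [CB · DA = -85/3 ∩ 2·signedArea(CAB) = -51]
   → C = (-23/3, 2)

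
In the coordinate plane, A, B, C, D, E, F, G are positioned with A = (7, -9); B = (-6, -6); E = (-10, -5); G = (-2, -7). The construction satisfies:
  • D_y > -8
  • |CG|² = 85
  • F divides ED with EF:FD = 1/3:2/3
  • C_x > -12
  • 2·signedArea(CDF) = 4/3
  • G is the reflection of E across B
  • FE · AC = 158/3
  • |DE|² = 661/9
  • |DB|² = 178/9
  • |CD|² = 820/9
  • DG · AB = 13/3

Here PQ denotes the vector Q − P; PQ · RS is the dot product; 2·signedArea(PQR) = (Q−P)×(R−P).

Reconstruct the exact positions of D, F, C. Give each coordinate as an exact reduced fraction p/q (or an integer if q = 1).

1. D_x = -5/3  [line 13·x + -3·y + 2/3 = 0 ∩ |DB|² = 178/9]
2. D_y = -7  [line 13·x + -3·y + 2/3 = 0 ∩ |DB|² = 178/9]
   → D = (-5/3, -7)
3. F_x = -65/9  [F divides ED with EF:FD = 1/3:2/3]
4. F_y = -17/3  [F divides ED with EF:FD = 1/3:2/3]
   → F = (-65/9, -17/3)
5. C_x = -11  [2·signedArea(CDF) = 4/3 ∩ FE · AC = 158/3]
6. C_y = -5  [2·signedArea(CDF) = 4/3 ∩ FE · AC = 158/3]
   → C = (-11, -5)

C = (-11, -5)
D = (-5/3, -7)
F = (-65/9, -17/3)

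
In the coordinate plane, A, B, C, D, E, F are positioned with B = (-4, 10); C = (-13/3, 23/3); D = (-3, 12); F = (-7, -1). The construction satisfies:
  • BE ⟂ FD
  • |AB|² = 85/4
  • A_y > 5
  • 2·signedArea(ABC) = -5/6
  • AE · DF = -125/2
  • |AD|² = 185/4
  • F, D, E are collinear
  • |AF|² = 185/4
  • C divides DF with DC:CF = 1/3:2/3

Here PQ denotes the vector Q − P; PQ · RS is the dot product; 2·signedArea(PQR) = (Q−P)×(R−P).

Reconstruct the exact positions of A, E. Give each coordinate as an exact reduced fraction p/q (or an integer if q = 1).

1. A_x = -5  [line 7/3·x + -1/3·y + 27/2 = 0 ∩ |AF|² = 185/4]
2. A_y = 11/2  [line 7/3·x + -1/3·y + 27/2 = 0 ∩ |AF|² = 185/4]
   → A = (-5, 11/2)
3. E_x = -135/37  [F, D, E are collinear ∩ BE ⟂ FD]
4. E_y = 366/37  [F, D, E are collinear ∩ BE ⟂ FD]
   → E = (-135/37, 366/37)

A = (-5, 11/2)
E = (-135/37, 366/37)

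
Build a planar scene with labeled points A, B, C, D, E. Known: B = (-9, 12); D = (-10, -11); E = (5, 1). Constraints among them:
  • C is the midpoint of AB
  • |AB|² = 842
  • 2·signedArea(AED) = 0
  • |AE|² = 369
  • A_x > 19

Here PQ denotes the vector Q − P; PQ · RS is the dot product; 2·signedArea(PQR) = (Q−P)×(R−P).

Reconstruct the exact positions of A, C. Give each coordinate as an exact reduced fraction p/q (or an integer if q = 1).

1. A_x = 20  [line 12·x + -15·y + -45 = 0 ∩ |AB|² = 842]
2. A_y = 13  [line 12·x + -15·y + -45 = 0 ∩ |AB|² = 842]
   → A = (20, 13)
3. C_x = 11/2  [C is the midpoint of AB]
4. C_y = 25/2  [C is the midpoint of AB]
   → C = (11/2, 25/2)

A = (20, 13)
C = (11/2, 25/2)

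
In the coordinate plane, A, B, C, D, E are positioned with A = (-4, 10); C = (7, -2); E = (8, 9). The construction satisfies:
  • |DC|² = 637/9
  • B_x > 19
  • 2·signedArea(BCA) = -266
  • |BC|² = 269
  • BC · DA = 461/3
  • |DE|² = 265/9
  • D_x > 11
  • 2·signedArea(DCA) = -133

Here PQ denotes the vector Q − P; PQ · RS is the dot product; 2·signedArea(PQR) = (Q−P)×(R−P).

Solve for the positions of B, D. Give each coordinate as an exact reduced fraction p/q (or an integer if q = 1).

1. B_x = 20  [line -12·x + -11·y + 328 = 0 ∩ |BC|² = 269]
2. B_y = 8  [line -12·x + -11·y + 328 = 0 ∩ |BC|² = 269]
   → B = (20, 8)
3. D_x = 35/3  [2·signedArea(DCA) = -133 ∩ BC · DA = 461/3]
4. D_y = 5  [2·signedArea(DCA) = -133 ∩ BC · DA = 461/3]
   → D = (35/3, 5)

B = (20, 8)
D = (35/3, 5)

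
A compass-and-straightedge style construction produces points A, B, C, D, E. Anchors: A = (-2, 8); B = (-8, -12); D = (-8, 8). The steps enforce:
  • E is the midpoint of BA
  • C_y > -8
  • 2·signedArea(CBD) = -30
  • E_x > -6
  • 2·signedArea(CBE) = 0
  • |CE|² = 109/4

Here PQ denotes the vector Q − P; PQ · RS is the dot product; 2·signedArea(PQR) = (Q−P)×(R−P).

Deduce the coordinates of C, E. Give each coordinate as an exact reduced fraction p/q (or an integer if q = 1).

C = (-13/2, -7)
E = (-5, -2)

1. C_x = -13/2  [2·signedArea(CBD) = -30]
2. E_x = -5  [E is the midpoint of BA]
3. E_y = -2  [E is the midpoint of BA]
   → E = (-5, -2)
4. C_x = -13/2  [2·signedArea(CBE) = 0 ∩ 2·signedArea(CBD) = -30]
5. C_y = -7  [2·signedArea(CBE) = 0 ∩ 2·signedArea(CBD) = -30]
   → C = (-13/2, -7)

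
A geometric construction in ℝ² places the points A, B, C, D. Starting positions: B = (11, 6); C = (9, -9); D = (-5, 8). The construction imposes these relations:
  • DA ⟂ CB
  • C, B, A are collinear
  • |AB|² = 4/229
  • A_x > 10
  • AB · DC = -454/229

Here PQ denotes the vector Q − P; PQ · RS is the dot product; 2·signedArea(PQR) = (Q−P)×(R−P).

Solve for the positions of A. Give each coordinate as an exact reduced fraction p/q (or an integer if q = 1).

1. A_x = 2515/229  [C, B, A are collinear ∩ DA ⟂ CB]
2. A_y = 1344/229  [C, B, A are collinear ∩ DA ⟂ CB]
   → A = (2515/229, 1344/229)

A = (2515/229, 1344/229)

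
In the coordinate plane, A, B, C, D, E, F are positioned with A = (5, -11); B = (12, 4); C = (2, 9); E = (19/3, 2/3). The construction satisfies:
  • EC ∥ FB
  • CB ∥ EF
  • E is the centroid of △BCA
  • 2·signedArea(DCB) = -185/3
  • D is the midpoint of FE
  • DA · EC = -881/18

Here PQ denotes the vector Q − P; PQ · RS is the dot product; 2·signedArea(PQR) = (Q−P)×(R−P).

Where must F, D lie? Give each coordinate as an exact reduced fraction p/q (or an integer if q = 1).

1. F_x = 49/3  [EC ∥ FB ∩ CB ∥ EF]
2. F_y = -13/3  [EC ∥ FB ∩ CB ∥ EF]
   → F = (49/3, -13/3)
3. D_x = 34/3  [D is the midpoint of FE]
4. D_y = -11/6  [D is the midpoint of FE]
   → D = (34/3, -11/6)

D = (34/3, -11/6)
F = (49/3, -13/3)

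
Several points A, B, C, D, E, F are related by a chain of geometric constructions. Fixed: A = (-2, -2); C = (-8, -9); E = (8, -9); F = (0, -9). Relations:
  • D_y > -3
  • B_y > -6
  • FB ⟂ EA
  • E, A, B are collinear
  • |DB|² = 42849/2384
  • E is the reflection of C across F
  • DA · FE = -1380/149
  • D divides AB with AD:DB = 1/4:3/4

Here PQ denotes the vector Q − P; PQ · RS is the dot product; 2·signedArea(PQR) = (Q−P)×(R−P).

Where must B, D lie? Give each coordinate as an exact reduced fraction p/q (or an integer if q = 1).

B = (392/149, -781/149)
D = (-251/298, -1675/596)

1. B_x = 392/149  [E, A, B are collinear ∩ FB ⟂ EA]
2. B_y = -781/149  [E, A, B are collinear ∩ FB ⟂ EA]
   → B = (392/149, -781/149)
3. D_x = -251/298  [D divides AB with AD:DB = 1/4:3/4]
4. D_y = -1675/596  [D divides AB with AD:DB = 1/4:3/4]
   → D = (-251/298, -1675/596)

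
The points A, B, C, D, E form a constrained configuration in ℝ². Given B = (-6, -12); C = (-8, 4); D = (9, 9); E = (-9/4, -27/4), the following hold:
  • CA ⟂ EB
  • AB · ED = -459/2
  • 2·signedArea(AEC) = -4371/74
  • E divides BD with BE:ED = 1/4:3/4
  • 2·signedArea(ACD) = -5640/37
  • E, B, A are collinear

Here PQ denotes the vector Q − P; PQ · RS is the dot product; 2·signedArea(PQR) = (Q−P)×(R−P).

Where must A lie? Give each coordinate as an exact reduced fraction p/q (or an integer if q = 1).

A = (33/37, -87/37)

1. A_x = 33/37  [E, B, A are collinear ∩ CA ⟂ EB]
2. A_y = -87/37  [E, B, A are collinear ∩ CA ⟂ EB]
   → A = (33/37, -87/37)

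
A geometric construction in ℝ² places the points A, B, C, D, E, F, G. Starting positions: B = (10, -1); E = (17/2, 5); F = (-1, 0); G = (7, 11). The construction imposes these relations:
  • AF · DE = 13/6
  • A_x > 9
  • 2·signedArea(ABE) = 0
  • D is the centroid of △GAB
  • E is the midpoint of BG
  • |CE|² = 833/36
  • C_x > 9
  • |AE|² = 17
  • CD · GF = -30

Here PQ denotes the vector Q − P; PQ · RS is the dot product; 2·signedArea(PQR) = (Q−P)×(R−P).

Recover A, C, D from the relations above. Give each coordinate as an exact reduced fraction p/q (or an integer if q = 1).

A = (19/2, 1)
C = (29/3, 1/3)
D = (53/6, 11/3)

1. A_x = 19/2  [line -6·x + -3/2·y + 117/2 = 0 ∩ |AE|² = 17]
2. A_y = 1  [line -6·x + -3/2·y + 117/2 = 0 ∩ |AE|² = 17]
   → A = (19/2, 1)
3. D_x = 53/6  [D is the centroid of △GAB]
4. D_y = 11/3  [D is the centroid of △GAB]
   → D = (53/6, 11/3)
5. C_x = 29/3  [line 8·x + 11·y + -81 = 0 ∩ |CE|² = 833/36]
6. C_y = 1/3  [line 8·x + 11·y + -81 = 0 ∩ |CE|² = 833/36]
   → C = (29/3, 1/3)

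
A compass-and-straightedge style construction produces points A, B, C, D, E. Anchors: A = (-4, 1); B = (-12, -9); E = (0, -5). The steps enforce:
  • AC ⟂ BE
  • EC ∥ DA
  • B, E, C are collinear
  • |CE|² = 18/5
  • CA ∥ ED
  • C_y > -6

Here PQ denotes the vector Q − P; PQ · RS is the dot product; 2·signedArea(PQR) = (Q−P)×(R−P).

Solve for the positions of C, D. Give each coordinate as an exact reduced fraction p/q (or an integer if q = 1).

1. C_x = -9/5  [B, E, C are collinear ∩ AC ⟂ BE]
2. C_y = -28/5  [B, E, C are collinear ∩ AC ⟂ BE]
   → C = (-9/5, -28/5)
3. D_x = -11/5  [EC ∥ DA ∩ CA ∥ ED]
4. D_y = 8/5  [EC ∥ DA ∩ CA ∥ ED]
   → D = (-11/5, 8/5)

C = (-9/5, -28/5)
D = (-11/5, 8/5)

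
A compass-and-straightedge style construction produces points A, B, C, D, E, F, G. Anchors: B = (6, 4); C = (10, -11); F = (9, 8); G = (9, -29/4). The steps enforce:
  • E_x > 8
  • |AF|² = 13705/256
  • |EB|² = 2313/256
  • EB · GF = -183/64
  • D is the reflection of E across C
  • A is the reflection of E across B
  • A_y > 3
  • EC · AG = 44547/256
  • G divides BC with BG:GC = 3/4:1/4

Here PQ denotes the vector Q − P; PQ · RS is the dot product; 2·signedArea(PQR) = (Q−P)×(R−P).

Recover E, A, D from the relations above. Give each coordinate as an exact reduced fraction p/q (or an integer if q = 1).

1. E_y = 67/16  [EB · GF = -183/64]
2. E_x = 9  [|EB|² = 2313/256]
   → E = (9, 67/16)
3. A_x = 3  [A is the reflection of E across B]
4. A_y = 61/16  [A is the reflection of E across B]
   → A = (3, 61/16)
5. D_x = 11  [D is the reflection of E across C]
6. D_y = -419/16  [D is the reflection of E across C]
   → D = (11, -419/16)

A = (3, 61/16)
D = (11, -419/16)
E = (9, 67/16)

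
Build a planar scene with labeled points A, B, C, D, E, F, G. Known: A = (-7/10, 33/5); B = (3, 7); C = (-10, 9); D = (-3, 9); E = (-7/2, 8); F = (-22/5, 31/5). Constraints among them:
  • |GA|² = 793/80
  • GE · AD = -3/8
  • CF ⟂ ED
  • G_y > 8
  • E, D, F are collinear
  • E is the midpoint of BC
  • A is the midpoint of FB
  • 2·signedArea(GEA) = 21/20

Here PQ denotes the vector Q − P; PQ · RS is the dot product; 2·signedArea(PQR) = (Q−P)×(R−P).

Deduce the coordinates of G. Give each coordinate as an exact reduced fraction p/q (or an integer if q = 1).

1. G_x = -67/20  [2·signedArea(GEA) = 21/20 ∩ GE · AD = -3/8]
2. G_y = 83/10  [2·signedArea(GEA) = 21/20 ∩ GE · AD = -3/8]
   → G = (-67/20, 83/10)

G = (-67/20, 83/10)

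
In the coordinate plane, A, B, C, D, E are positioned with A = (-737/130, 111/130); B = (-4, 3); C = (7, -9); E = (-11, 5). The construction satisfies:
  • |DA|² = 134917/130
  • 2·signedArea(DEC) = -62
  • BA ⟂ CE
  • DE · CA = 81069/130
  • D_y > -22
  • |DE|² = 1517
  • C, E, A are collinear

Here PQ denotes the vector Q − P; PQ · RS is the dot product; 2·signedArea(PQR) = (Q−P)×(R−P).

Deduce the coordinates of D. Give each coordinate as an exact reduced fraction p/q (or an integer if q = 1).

D = (18, -21)

1. D_x = 18  [2·signedArea(DEC) = -62 ∩ DE · CA = 81069/130]
2. D_y = -21  [2·signedArea(DEC) = -62 ∩ DE · CA = 81069/130]
   → D = (18, -21)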